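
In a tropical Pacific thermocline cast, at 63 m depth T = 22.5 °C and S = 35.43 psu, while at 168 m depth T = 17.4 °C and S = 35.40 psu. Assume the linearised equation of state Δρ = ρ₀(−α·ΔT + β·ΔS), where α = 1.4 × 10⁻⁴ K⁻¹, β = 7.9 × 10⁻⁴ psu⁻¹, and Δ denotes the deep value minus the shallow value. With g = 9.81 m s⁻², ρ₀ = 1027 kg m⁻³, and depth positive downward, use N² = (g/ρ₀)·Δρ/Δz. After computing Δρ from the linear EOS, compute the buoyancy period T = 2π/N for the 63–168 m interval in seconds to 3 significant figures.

782 s

ΔT = -5.1 K, ΔS = -0.03 psu (deep − shallow).
Δρ/ρ₀ = −αΔT + βΔS = 7.14 × 10⁻⁴ − 2.37 × 10⁻⁵ = 6.903 × 10⁻⁴, so Δρ ≈ 0.7089 kg m⁻³.
N² = (g/ρ₀)·Δρ/Δz = g·(Δρ/ρ₀)/Δz = 9.81 × 6.903 × 10⁻⁴ / 105 = 6.4494 × 10⁻⁵ s⁻².
N = √(6.4494 × 10⁻⁵) = 8.0308 × 10⁻³ rad s⁻¹ → T = 2π/N = 782.39 s ≈ 782 s.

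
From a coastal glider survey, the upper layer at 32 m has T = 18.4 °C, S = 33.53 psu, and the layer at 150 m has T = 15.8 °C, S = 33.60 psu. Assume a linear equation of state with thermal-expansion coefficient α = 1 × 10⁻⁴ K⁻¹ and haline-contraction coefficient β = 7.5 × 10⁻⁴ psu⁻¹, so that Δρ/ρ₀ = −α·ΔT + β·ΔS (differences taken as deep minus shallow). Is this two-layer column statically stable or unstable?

ΔT = 15.8 − 18.4 = -2.6 K and ΔS = 33.60 − 33.53 = +0.07 psu (deep − shallow).
−αΔT = 2.60 × 10⁻⁴; βΔS = 5.25 × 10⁻⁵; sum Δρ/ρ₀ = 3.125 × 10⁻⁴.
Δρ/ρ₀ > 0, so Δρ > 0: deeper water is denser → statically stable.

stable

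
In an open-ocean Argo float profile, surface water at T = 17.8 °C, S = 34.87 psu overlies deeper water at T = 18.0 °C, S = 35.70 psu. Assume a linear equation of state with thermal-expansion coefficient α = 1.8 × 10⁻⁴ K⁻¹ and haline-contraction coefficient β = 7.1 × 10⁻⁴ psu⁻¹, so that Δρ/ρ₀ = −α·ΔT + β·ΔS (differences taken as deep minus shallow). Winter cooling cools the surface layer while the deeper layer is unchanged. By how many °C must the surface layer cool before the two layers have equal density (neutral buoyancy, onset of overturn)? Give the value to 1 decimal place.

Neutral buoyancy requires Δρ = 0, i.e. −α(T_deep − T_surf′) + β(S_deep − S_surf) = 0.
T_surf′ = T_deep − (β/α)·ΔS = 18.0 − (7.1 × 10⁻⁴/1.8 × 10⁻⁴)·(+0.83) = 14.726 °C.
Cooling required: 17.8 − (14.726) = 3.074 °C.

3.1 °C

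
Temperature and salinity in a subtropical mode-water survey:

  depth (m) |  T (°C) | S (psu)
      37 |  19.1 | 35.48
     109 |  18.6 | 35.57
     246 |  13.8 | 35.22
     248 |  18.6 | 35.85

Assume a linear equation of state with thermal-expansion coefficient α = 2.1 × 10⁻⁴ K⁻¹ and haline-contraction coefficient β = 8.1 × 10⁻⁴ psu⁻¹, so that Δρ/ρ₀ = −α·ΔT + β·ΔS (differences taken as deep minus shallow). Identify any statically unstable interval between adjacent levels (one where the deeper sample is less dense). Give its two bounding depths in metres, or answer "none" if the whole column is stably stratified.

Evaluate Δρ/ρ₀ = −αΔT + βΔS across each adjacent pair:
  37–109 m: −αΔT+βΔS = −(2.1 × 10⁻⁴)(-0.5)+(8.1 × 10⁻⁴)(+0.09) = 1.8 × 10⁻⁴ → stable
  109–246 m: −αΔT+βΔS = −(2.1 × 10⁻⁴)(-4.8)+(8.1 × 10⁻⁴)(-0.35) = 7.2 × 10⁻⁴ → stable
  246–248 m: −αΔT+βΔS = −(2.1 × 10⁻⁴)(+4.8)+(8.1 × 10⁻⁴)(+0.63) = -5.0 × 10⁻⁴ → UNSTABLE
The 246–248 m interval has Δρ < 0: lighter water underlies denser water.

246–248 m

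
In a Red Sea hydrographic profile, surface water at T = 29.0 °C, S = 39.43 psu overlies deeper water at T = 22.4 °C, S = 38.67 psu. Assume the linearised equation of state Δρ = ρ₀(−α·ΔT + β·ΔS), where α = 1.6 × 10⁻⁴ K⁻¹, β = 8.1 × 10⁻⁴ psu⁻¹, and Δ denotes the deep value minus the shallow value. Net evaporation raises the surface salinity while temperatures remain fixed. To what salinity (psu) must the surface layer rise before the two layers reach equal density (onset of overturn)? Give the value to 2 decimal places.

39.97 psu

Neutral buoyancy requires −α(T_deep − T_surf) + β(S_deep − S_surf′) = 0.
S_surf′ = S_deep − (α/β)·ΔT = 38.67 − (1.6 × 10⁻⁴/8.1 × 10⁻⁴)·(-6.6) = 39.9737 psu.
Increase required: 39.9737 − 39.43 = 0.5437 psu.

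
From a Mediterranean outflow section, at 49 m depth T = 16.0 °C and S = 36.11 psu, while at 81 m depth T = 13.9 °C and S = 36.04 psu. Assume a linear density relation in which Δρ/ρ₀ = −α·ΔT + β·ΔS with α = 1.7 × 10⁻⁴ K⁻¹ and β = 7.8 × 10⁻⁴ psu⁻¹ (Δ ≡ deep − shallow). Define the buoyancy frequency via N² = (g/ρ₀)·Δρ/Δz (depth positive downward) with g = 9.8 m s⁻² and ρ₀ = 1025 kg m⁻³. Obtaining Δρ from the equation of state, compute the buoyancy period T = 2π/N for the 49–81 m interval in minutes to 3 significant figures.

10.9 min

ΔT = -2.1 K, ΔS = -0.07 psu (deep − shallow).
Δρ/ρ₀ = −αΔT + βΔS = 3.57 × 10⁻⁴ − 5.46 × 10⁻⁵ = 3.024 × 10⁻⁴, so Δρ ≈ 0.3100 kg m⁻³.
N² = (g/ρ₀)·Δρ/Δz = g·(Δρ/ρ₀)/Δz = 9.8 × 3.024 × 10⁻⁴ / 32 = 9.2610 × 10⁻⁵ s⁻².
N = √(9.2610 × 10⁻⁵) = 9.6234 × 10⁻³ rad s⁻¹ → T = 2π/N = 652.91 s = 10.882 min ≈ 10.9 min.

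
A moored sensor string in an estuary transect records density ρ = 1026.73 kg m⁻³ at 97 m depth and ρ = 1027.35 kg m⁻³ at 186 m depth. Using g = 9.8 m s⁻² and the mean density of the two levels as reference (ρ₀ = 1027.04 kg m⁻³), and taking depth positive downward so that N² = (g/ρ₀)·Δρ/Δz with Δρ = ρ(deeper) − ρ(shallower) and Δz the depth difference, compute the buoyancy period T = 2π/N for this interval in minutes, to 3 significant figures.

Δρ = 1027.35 − 1026.73 = 0.62 kg m⁻³ over Δz = 186 − 97 = 89 m.
N² = (9.8/1027.04) × (0.62/89) = 6.6472 × 10⁻⁵ s⁻².
N = √(6.6472 × 10⁻⁵) = 8.1530 × 10⁻³ rad s⁻¹, so T = 2π/N = 770.66 s = 12.844 min ≈ 12.8 min.

12.8 min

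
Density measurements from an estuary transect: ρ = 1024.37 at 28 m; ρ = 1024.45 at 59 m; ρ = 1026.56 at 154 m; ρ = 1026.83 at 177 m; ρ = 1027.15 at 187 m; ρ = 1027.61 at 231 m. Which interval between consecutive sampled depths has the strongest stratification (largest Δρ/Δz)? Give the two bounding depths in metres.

177–187 m

Compute the density gradient over each adjacent pair:
  28–59 m: Δρ/Δz = 0.08/31 = 2.6 × 10⁻³ kg m⁻⁴
  59–154 m: Δρ/Δz = 2.11/95 = 0.022 kg m⁻⁴
  154–177 m: Δρ/Δz = 0.27/23 = 0.012 kg m⁻⁴
  177–187 m: Δρ/Δz = 0.32/10 = 0.032 kg m⁻⁴
  187–231 m: Δρ/Δz = 0.46/44 = 0.010 kg m⁻⁴
The largest gradient is in the 177–187 m interval — the pycnocline.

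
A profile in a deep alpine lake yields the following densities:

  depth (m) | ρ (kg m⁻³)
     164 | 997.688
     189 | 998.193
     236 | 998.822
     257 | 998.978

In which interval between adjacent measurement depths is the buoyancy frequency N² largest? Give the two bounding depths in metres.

164–189 m

Compute the density gradient over each adjacent pair:
  164–189 m: Δρ/Δz = 0.505/25 = 0.020 kg m⁻⁴
  189–236 m: Δρ/Δz = 0.629/47 = 0.013 kg m⁻⁴
  236–257 m: Δρ/Δz = 0.156/21 = 7.4 × 10⁻³ kg m⁻⁴
The largest gradient is in the 164–189 m interval — the pycnocline.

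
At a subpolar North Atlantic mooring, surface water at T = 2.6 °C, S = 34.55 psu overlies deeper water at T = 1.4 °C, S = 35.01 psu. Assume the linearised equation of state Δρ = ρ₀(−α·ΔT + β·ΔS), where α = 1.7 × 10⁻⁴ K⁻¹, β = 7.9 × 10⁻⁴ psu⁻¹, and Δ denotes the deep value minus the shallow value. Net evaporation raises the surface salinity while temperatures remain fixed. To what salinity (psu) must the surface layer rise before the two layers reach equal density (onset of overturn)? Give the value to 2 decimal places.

Neutral buoyancy requires −α(T_deep − T_surf) + β(S_deep − S_surf′) = 0.
S_surf′ = S_deep − (α/β)·ΔT = 35.01 − (1.7 × 10⁻⁴/7.9 × 10⁻⁴)·(-1.2) = 35.2682 psu.
Increase required: 35.2682 − 34.55 = 0.7182 psu.

35.27 psu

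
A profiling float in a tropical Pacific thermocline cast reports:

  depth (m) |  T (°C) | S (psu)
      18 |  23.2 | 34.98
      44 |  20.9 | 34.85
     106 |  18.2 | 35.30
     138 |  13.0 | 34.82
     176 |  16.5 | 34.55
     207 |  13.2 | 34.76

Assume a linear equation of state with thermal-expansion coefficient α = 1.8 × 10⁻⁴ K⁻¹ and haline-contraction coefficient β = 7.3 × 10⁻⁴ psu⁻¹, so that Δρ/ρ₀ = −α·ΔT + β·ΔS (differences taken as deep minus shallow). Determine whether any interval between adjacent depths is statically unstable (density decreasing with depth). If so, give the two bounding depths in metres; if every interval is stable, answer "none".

Evaluate Δρ/ρ₀ = −αΔT + βΔS across each adjacent pair:
  18–44 m: −αΔT+βΔS = −(1.8 × 10⁻⁴)(-2.3)+(7.3 × 10⁻⁴)(-0.13) = 3.2 × 10⁻⁴ → stable
  44–106 m: −αΔT+βΔS = −(1.8 × 10⁻⁴)(-2.7)+(7.3 × 10⁻⁴)(+0.45) = 8.1 × 10⁻⁴ → stable
  106–138 m: −αΔT+βΔS = −(1.8 × 10⁻⁴)(-5.2)+(7.3 × 10⁻⁴)(-0.48) = 5.9 × 10⁻⁴ → stable
  138–176 m: −αΔT+βΔS = −(1.8 × 10⁻⁴)(+3.5)+(7.3 × 10⁻⁴)(-0.27) = -8.3 × 10⁻⁴ → UNSTABLE
  176–207 m: −αΔT+βΔS = −(1.8 × 10⁻⁴)(-3.3)+(7.3 × 10⁻⁴)(+0.21) = 7.5 × 10⁻⁴ → stable
The 138–176 m interval has Δρ < 0: lighter water underlies denser water.

138–176 m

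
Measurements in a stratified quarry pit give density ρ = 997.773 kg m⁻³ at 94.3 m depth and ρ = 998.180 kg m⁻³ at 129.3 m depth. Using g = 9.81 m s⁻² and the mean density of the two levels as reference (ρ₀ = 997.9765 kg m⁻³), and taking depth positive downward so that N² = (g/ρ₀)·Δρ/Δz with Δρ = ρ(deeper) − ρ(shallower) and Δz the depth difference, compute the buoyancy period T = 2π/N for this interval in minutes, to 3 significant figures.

9.79 min

Δρ = 998.180 − 997.773 = 0.407 kg m⁻³ over Δz = 129.3 − 94.3 = 35 m.
N² = (9.81/997.9765) × (0.407/35) = 1.1431 × 10⁻⁴ s⁻².
N = √(1.1431 × 10⁻⁴) = 0.010692 rad s⁻¹, so T = 2π/N = 587.65 s = 9.7942 min ≈ 9.79 min.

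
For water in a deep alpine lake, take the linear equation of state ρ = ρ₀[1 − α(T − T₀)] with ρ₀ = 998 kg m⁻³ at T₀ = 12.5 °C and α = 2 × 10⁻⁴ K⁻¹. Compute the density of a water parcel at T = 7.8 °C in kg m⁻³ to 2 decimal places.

998.94 kg m⁻³

T − T₀ = -4.7 K.
Bracket = 1 − α·(-4.7) = 1 + (9.40 × 10⁻⁴) = 1.0009400.
ρ = 998 × 1.0009400 = 998.94 kg m⁻³.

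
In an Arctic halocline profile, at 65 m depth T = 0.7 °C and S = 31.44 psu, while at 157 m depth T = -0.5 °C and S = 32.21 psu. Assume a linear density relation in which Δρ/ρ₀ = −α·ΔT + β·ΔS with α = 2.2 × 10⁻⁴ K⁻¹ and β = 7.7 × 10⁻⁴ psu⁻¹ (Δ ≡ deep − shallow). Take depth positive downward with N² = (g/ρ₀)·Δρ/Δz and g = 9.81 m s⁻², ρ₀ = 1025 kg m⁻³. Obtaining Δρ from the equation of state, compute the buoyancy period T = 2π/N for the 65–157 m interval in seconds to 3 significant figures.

657 s

ΔT = -1.2 K, ΔS = +0.77 psu (deep − shallow).
Δρ/ρ₀ = −αΔT + βΔS = 2.64 × 10⁻⁴ + 5.929 × 10⁻⁴ = 8.569 × 10⁻⁴, so Δρ ≈ 0.8783 kg m⁻³.
N² = (g/ρ₀)·Δρ/Δz = g·(Δρ/ρ₀)/Δz = 9.81 × 8.569 × 10⁻⁴ / 92 = 9.1372 × 10⁻⁵ s⁻².
N = √(9.1372 × 10⁻⁵) = 9.5589 × 10⁻³ rad s⁻¹ → T = 2π/N = 657.31 s ≈ 657 s.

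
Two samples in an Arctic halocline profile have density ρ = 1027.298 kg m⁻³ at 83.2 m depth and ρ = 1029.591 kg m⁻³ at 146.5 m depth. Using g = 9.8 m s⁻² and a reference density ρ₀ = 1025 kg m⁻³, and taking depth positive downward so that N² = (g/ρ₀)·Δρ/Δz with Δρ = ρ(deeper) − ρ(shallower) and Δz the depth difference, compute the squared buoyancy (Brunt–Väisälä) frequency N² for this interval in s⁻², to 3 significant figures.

3.46 × 10⁻⁴ s⁻²

Δρ = 1029.591 − 1027.298 = 2.293 kg m⁻³ over Δz = 146.5 − 83.2 = 63.3 m.
N² = (9.8/1025) × (2.293/63.3) = 3.4634 × 10⁻⁴ s⁻² ≈ 3.46 × 10⁻⁴ s⁻².
A positive N² confirms static stability across the interval.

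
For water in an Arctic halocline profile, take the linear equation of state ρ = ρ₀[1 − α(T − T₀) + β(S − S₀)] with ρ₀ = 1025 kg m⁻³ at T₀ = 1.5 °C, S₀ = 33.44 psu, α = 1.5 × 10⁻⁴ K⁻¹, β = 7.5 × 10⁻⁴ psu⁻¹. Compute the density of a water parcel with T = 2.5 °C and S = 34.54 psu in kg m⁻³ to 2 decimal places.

T − T₀ = +1.0 K, S − S₀ = +1.10 psu.
Bracket = 1 − α·(+1.0) + β·(+1.10) = 1 + (6.75 × 10⁻⁴) = 1.0006750.
ρ = 1025 × 1.0006750 = 1025.69 kg m⁻³.

1025.69 kg m⁻³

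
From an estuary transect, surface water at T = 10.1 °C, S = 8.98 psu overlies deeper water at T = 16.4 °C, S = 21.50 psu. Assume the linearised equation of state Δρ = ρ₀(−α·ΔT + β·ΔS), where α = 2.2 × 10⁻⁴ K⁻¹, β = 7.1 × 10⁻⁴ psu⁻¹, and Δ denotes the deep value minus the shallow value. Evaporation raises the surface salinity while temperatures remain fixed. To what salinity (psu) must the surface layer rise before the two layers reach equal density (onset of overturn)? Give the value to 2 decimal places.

19.55 psu

Neutral buoyancy requires −α(T_deep − T_surf) + β(S_deep − S_surf′) = 0.
S_surf′ = S_deep − (α/β)·ΔT = 21.50 − (2.2 × 10⁻⁴/7.1 × 10⁻⁴)·(+6.3) = 19.5479 psu.
Increase required: 19.5479 − 8.98 = 10.5679 psu.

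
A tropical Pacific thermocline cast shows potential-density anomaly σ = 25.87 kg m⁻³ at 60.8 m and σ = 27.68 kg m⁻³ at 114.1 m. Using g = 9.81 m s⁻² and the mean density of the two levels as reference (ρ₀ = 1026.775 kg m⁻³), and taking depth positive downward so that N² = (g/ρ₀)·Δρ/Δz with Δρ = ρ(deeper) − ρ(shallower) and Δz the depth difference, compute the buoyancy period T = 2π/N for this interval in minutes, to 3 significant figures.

Δρ = 1027.68 − 1025.87 = 1.81 kg m⁻³ over Δz = 114.1 − 60.8 = 53.3 m.
N² = (9.81/1026.775) × (1.81/53.3) = 3.2445 × 10⁻⁴ s⁻².
N = √(3.2445 × 10⁻⁴) = 0.018012 rad s⁻¹, so T = 2π/N = 348.83 s = 5.8138 min ≈ 5.81 min.

5.81 min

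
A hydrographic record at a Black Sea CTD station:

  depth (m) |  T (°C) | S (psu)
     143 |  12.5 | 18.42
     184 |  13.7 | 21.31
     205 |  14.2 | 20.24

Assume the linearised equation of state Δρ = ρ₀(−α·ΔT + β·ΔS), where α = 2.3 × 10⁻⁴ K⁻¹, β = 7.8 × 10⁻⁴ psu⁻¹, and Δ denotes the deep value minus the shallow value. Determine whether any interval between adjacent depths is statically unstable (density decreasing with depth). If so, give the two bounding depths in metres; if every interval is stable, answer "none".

Evaluate Δρ/ρ₀ = −αΔT + βΔS across each adjacent pair:
  143–184 m: −αΔT+βΔS = −(2.3 × 10⁻⁴)(+1.2)+(7.8 × 10⁻⁴)(+2.89) = 2.0 × 10⁻³ → stable
  184–205 m: −αΔT+βΔS = −(2.3 × 10⁻⁴)(+0.5)+(7.8 × 10⁻⁴)(-1.07) = -9.5 × 10⁻⁴ → UNSTABLE
The 184–205 m interval has Δρ < 0: lighter water underlies denser water.

184–205 m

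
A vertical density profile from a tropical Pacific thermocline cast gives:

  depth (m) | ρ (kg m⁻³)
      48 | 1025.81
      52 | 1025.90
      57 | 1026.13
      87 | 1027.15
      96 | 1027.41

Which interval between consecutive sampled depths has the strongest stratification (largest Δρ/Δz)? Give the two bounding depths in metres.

52–57 m

Compute the density gradient over each adjacent pair:
  48–52 m: Δρ/Δz = 0.09/4 = 0.022 kg m⁻⁴
  52–57 m: Δρ/Δz = 0.23/5 = 0.046 kg m⁻⁴
  57–87 m: Δρ/Δz = 1.02/30 = 0.034 kg m⁻⁴
  87–96 m: Δρ/Δz = 0.26/9 = 0.029 kg m⁻⁴
The largest gradient is in the 52–57 m interval — the pycnocline.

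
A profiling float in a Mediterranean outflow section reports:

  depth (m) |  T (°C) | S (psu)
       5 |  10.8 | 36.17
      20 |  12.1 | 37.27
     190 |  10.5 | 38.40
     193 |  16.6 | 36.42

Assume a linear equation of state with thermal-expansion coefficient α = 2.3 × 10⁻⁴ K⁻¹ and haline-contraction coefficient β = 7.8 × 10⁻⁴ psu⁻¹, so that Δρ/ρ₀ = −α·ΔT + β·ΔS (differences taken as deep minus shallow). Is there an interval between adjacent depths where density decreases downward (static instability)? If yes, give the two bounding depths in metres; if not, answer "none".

190–193 m

Evaluate Δρ/ρ₀ = −αΔT + βΔS across each adjacent pair:
  5–20 m: −αΔT+βΔS = −(2.3 × 10⁻⁴)(+1.3)+(7.8 × 10⁻⁴)(+1.10) = 5.6 × 10⁻⁴ → stable
  20–190 m: −αΔT+βΔS = −(2.3 × 10⁻⁴)(-1.6)+(7.8 × 10⁻⁴)(+1.13) = 1.2 × 10⁻³ → stable
  190–193 m: −αΔT+βΔS = −(2.3 × 10⁻⁴)(+6.1)+(7.8 × 10⁻⁴)(-1.98) = -2.9 × 10⁻³ → UNSTABLE
The 190–193 m interval has Δρ < 0: lighter water underlies denser water.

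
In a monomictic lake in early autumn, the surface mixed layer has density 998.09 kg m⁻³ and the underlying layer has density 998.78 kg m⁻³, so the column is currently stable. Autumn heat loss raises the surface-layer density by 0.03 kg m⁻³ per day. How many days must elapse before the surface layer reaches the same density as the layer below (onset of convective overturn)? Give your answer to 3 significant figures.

23.0 days

Density deficit of the surface layer: 998.78 − 998.09 = 0.69 kg m⁻³.
Required change = 0.69 / 0.03 = 23.0 days.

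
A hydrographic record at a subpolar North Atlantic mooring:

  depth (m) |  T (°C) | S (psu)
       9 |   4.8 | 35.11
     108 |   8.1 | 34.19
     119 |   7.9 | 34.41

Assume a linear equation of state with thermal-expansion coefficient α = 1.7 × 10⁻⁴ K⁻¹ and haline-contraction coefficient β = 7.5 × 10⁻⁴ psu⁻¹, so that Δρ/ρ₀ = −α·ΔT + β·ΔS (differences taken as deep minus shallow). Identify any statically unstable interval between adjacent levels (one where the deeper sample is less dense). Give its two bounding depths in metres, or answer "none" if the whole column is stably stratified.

9–108 m

Evaluate Δρ/ρ₀ = −αΔT + βΔS across each adjacent pair:
  9–108 m: −αΔT+βΔS = −(1.7 × 10⁻⁴)(+3.3)+(7.5 × 10⁻⁴)(-0.92) = -1.3 × 10⁻³ → UNSTABLE
  108–119 m: −αΔT+βΔS = −(1.7 × 10⁻⁴)(-0.2)+(7.5 × 10⁻⁴)(+0.22) = 2.0 × 10⁻⁴ → stable
The 9–108 m interval has Δρ < 0: lighter water underlies denser water.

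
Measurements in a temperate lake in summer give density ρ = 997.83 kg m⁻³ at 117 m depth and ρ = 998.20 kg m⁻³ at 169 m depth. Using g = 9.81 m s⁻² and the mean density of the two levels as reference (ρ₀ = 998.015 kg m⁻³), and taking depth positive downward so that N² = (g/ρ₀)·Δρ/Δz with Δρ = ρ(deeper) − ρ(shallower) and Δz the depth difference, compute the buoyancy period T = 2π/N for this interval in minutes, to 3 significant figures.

Δρ = 998.20 − 997.83 = 0.37 kg m⁻³ over Δz = 169 − 117 = 52 m.
N² = (9.81/998.015) × (0.37/52) = 6.9941 × 10⁻⁵ s⁻².
N = √(6.9941 × 10⁻⁵) = 8.3631 × 10⁻³ rad s⁻¹, so T = 2π/N = 751.30 s = 12.522 min ≈ 12.5 min.

12.5 min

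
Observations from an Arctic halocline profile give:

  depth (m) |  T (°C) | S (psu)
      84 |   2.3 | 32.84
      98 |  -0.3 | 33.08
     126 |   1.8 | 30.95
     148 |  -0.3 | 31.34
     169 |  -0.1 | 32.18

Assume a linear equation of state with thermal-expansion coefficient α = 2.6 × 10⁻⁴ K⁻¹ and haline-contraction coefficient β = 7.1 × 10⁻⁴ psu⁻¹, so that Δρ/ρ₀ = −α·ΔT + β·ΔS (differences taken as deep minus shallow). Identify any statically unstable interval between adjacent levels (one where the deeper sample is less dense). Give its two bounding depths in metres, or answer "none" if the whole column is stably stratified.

98–126 m

Evaluate Δρ/ρ₀ = −αΔT + βΔS across each adjacent pair:
  84–98 m: −αΔT+βΔS = −(2.6 × 10⁻⁴)(-2.6)+(7.1 × 10⁻⁴)(+0.24) = 8.5 × 10⁻⁴ → stable
  98–126 m: −αΔT+βΔS = −(2.6 × 10⁻⁴)(+2.1)+(7.1 × 10⁻⁴)(-2.13) = -2.1 × 10⁻³ → UNSTABLE
  126–148 m: −αΔT+βΔS = −(2.6 × 10⁻⁴)(-2.1)+(7.1 × 10⁻⁴)(+0.39) = 8.2 × 10⁻⁴ → stable
  148–169 m: −αΔT+βΔS = −(2.6 × 10⁻⁴)(+0.2)+(7.1 × 10⁻⁴)(+0.84) = 5.4 × 10⁻⁴ → stable
The 98–126 m interval has Δρ < 0: lighter water underlies denser water.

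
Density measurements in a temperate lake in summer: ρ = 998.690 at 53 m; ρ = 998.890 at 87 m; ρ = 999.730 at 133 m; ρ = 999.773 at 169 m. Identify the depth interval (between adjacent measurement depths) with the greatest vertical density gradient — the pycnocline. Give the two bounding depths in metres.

Compute the density gradient over each adjacent pair:
  53–87 m: Δρ/Δz = 0.200/34 = 5.9 × 10⁻³ kg m⁻⁴
  87–133 m: Δρ/Δz = 0.840/46 = 0.018 kg m⁻⁴
  133–169 m: Δρ/Δz = 0.043/36 = 1.2 × 10⁻³ kg m⁻⁴
The largest gradient is in the 87–133 m interval — the pycnocline.

87–133 m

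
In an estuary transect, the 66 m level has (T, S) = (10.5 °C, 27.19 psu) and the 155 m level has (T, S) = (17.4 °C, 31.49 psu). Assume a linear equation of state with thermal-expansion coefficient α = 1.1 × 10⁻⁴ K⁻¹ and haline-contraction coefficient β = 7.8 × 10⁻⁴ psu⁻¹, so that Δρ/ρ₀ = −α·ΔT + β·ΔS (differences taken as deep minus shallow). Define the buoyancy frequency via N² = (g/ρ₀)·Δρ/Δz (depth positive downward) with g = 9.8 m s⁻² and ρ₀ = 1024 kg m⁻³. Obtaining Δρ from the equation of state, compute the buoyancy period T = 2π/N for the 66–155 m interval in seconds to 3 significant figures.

372 s

ΔT = +6.9 K, ΔS = +4.30 psu (deep − shallow).
Δρ/ρ₀ = −αΔT + βΔS = -7.59 × 10⁻⁴ + 3.354 × 10⁻³ = 2.595 × 10⁻³, so Δρ ≈ 2.657 kg m⁻³.
N² = (g/ρ₀)·Δρ/Δz = g·(Δρ/ρ₀)/Δz = 9.8 × 2.595 × 10⁻³ / 89 = 2.8574 × 10⁻⁴ s⁻².
N = √(2.8574 × 10⁻⁴) = 0.016904 rad s⁻¹ → T = 2π/N = 371.70 s ≈ 372 s.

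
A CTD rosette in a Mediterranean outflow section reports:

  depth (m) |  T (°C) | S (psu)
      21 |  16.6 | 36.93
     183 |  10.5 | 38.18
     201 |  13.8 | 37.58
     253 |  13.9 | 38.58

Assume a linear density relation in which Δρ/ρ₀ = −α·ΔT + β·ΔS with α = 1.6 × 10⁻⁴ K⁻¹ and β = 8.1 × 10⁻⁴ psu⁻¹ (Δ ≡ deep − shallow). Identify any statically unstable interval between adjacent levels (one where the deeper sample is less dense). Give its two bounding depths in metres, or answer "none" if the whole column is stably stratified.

Evaluate Δρ/ρ₀ = −αΔT + βΔS across each adjacent pair:
  21–183 m: −αΔT+βΔS = −(1.6 × 10⁻⁴)(-6.1)+(8.1 × 10⁻⁴)(+1.25) = 2.0 × 10⁻³ → stable
  183–201 m: −αΔT+βΔS = −(1.6 × 10⁻⁴)(+3.3)+(8.1 × 10⁻⁴)(-0.60) = -1.0 × 10⁻³ → UNSTABLE
  201–253 m: −αΔT+βΔS = −(1.6 × 10⁻⁴)(+0.1)+(8.1 × 10⁻⁴)(+1.00) = 7.9 × 10⁻⁴ → stable
The 183–201 m interval has Δρ < 0: lighter water underlies denser water.

183–201 m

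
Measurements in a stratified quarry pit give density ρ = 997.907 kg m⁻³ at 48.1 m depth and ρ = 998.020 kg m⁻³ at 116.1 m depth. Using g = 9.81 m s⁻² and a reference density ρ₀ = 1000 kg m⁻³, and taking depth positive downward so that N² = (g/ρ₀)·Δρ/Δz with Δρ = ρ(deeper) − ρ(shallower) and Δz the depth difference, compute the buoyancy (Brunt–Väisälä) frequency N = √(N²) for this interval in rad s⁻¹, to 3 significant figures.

4.04 × 10⁻³ rad s⁻¹

Δρ = 998.020 − 997.907 = 0.113 kg m⁻³ over Δz = 116.1 − 48.1 = 68 m.
N² = (9.81/1000) × (0.113/68) = 1.6302 × 10⁻⁵ s⁻².
N = √(1.6302 × 10⁻⁵) = 4.0376 × 10⁻³ rad s⁻¹ ≈ 4.04 × 10⁻³ rad s⁻¹.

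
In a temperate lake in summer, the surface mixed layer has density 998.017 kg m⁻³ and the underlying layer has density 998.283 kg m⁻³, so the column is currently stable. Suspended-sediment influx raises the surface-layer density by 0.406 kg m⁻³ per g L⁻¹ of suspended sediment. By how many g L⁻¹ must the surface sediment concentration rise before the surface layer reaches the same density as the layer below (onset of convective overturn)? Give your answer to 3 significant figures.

Density deficit of the surface layer: 998.283 − 998.017 = 0.266 kg m⁻³.
Required change = 0.266 / 0.406 = 0.655 g L⁻¹.

0.655 g L⁻¹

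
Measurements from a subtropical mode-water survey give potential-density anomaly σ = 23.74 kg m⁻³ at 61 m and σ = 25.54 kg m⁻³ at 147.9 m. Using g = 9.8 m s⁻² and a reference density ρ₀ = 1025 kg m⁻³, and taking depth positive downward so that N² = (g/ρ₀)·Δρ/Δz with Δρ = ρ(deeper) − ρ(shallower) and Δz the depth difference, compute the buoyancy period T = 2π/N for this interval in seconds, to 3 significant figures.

Δρ = 1025.54 − 1023.74 = 1.80 kg m⁻³ over Δz = 147.9 − 61 = 86.9 m.
N² = (9.8/1025) × (1.80/86.9) = 1.9804 × 10⁻⁴ s⁻².
N = √(1.9804 × 10⁻⁴) = 0.014073 rad s⁻¹, so T = 2π/N = 446.47 s ≈ 446 s.

446 s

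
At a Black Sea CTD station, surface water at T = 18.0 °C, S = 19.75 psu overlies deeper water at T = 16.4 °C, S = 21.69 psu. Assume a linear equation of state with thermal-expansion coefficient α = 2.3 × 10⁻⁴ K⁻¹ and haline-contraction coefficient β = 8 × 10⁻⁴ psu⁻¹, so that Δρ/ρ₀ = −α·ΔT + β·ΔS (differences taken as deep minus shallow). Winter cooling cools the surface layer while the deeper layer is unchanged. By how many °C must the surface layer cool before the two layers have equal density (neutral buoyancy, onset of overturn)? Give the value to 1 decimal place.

Neutral buoyancy requires Δρ = 0, i.e. −α(T_deep − T_surf′) + β(S_deep − S_surf) = 0.
T_surf′ = T_deep − (β/α)·ΔS = 16.4 − (8 × 10⁻⁴/2.3 × 10⁻⁴)·(+1.94) = 9.652 °C.
Cooling required: 18.0 − (9.652) = 8.348 °C.

8.3 °C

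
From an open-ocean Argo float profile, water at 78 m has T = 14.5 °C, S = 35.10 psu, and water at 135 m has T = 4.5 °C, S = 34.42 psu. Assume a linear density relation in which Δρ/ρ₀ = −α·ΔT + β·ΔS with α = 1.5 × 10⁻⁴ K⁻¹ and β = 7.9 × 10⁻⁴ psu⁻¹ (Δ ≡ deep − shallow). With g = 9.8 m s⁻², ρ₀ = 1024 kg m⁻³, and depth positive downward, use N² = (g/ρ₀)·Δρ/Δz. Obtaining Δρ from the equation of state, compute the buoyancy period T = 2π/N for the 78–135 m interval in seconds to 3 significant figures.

488 s

ΔT = -10.0 K, ΔS = -0.68 psu (deep − shallow).
Δρ/ρ₀ = −αΔT + βΔS = 1.50 × 10⁻³ − 5.372 × 10⁻⁴ = 9.628 × 10⁻⁴, so Δρ ≈ 0.9859 kg m⁻³.
N² = (g/ρ₀)·Δρ/Δz = g·(Δρ/ρ₀)/Δz = 9.8 × 9.628 × 10⁻⁴ / 57 = 1.6553 × 10⁻⁴ s⁻².
N = √(1.6553 × 10⁻⁴) = 0.012866 rad s⁻¹ → T = 2π/N = 488.36 s ≈ 488 s.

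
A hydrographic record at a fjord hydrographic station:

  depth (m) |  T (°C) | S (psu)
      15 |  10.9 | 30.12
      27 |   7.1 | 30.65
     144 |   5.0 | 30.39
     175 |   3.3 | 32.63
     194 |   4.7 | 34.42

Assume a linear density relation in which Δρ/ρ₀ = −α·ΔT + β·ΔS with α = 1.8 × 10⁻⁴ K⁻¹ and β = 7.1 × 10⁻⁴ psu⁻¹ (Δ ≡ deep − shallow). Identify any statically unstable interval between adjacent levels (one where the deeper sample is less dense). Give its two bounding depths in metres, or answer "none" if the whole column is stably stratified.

Evaluate Δρ/ρ₀ = −αΔT + βΔS across each adjacent pair:
  15–27 m: −αΔT+βΔS = −(1.8 × 10⁻⁴)(-3.8)+(7.1 × 10⁻⁴)(+0.53) = 1.1 × 10⁻³ → stable
  27–144 m: −αΔT+βΔS = −(1.8 × 10⁻⁴)(-2.1)+(7.1 × 10⁻⁴)(-0.26) = 1.9 × 10⁻⁴ → stable
  144–175 m: −αΔT+βΔS = −(1.8 × 10⁻⁴)(-1.7)+(7.1 × 10⁻⁴)(+2.24) = 1.9 × 10⁻³ → stable
  175–194 m: −αΔT+βΔS = −(1.8 × 10⁻⁴)(+1.4)+(7.1 × 10⁻⁴)(+1.79) = 1.0 × 10⁻³ → stable
Every interval has Δρ > 0: the column is stably stratified throughout.

none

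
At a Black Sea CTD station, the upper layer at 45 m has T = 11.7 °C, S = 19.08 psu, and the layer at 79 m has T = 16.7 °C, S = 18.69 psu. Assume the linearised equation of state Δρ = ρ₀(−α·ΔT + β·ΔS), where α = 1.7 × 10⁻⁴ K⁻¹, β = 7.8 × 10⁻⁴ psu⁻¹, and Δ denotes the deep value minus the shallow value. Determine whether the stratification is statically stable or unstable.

ΔT = 16.7 − 11.7 = +5.0 K and ΔS = 18.69 − 19.08 = -0.39 psu (deep − shallow).
−αΔT = -8.50 × 10⁻⁴; βΔS = -3.042 × 10⁻⁴; sum Δρ/ρ₀ = -1.1542 × 10⁻³.
Δρ/ρ₀ < 0, so Δρ < 0: deeper water is lighter → statically unstable; the column would overturn.

unstable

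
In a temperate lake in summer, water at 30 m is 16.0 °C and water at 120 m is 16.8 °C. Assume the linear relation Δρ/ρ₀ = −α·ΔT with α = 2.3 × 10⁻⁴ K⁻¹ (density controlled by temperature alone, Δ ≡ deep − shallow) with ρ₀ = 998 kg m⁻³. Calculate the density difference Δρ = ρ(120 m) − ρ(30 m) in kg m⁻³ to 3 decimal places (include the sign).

ΔT = +0.8 K, Δρ/ρ₀ = −αΔT = -1.84 × 10⁻⁴.
Δρ = 998 × (-1.84 × 10⁻⁴) = -0.184 kg m⁻³.
Negative Δρ: lighter below, statically unstable.

-0.184 kg m⁻³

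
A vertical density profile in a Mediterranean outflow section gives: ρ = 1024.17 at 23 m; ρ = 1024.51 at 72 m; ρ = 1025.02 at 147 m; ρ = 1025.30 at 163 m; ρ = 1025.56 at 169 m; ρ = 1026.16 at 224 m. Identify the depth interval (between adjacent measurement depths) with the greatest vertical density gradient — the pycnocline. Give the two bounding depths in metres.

163–169 m

Compute the density gradient over each adjacent pair:
  23–72 m: Δρ/Δz = 0.34/49 = 6.9 × 10⁻³ kg m⁻⁴
  72–147 m: Δρ/Δz = 0.51/75 = 6.8 × 10⁻³ kg m⁻⁴
  147–163 m: Δρ/Δz = 0.28/16 = 0.018 kg m⁻⁴
  163–169 m: Δρ/Δz = 0.26/6 = 0.043 kg m⁻⁴
  169–224 m: Δρ/Δz = 0.60/55 = 0.011 kg m⁻⁴
The largest gradient is in the 163–169 m interval — the pycnocline.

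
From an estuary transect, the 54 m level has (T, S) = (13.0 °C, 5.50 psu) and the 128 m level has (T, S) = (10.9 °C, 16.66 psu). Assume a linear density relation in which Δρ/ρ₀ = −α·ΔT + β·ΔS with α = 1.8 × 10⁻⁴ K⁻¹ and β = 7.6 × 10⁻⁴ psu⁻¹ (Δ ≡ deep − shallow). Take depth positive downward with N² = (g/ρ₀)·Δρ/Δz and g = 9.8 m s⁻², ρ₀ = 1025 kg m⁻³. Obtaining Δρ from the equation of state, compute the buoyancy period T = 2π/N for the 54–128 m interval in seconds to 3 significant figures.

ΔT = -2.1 K, ΔS = +11.16 psu (deep − shallow).
Δρ/ρ₀ = −αΔT + βΔS = 3.78 × 10⁻⁴ + 8.4816 × 10⁻³ = 8.8596 × 10⁻³, so Δρ ≈ 9.081 kg m⁻³.
N² = (g/ρ₀)·Δρ/Δz = g·(Δρ/ρ₀)/Δz = 9.8 × 8.8596 × 10⁻³ / 74 = 1.1733 × 10⁻³ s⁻².
N = √(1.1733 × 10⁻³) = 0.034253 rad s⁻¹ → T = 2π/N = 183.43 s ≈ 183 s.

183 s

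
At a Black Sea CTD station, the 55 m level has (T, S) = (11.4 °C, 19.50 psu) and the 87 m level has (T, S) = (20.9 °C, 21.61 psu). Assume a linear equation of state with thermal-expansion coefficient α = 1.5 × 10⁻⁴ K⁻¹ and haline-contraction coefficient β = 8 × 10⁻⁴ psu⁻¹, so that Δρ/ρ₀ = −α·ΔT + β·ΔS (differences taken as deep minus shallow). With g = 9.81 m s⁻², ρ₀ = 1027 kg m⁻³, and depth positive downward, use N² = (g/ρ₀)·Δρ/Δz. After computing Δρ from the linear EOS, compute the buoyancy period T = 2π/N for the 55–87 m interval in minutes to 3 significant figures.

ΔT = +9.5 K, ΔS = +2.11 psu (deep − shallow).
Δρ/ρ₀ = −αΔT + βΔS = -1.425 × 10⁻³ + 1.688 × 10⁻³ = 2.63 × 10⁻⁴, so Δρ ≈ 0.2701 kg m⁻³.
N² = (g/ρ₀)·Δρ/Δz = g·(Δρ/ρ₀)/Δz = 9.81 × 2.63 × 10⁻⁴ / 32 = 8.0626 × 10⁻⁵ s⁻².
N = √(8.0626 × 10⁻⁵) = 8.9792 × 10⁻³ rad s⁻¹ → T = 2π/N = 699.75 s = 11.662 min ≈ 11.7 min.

11.7 min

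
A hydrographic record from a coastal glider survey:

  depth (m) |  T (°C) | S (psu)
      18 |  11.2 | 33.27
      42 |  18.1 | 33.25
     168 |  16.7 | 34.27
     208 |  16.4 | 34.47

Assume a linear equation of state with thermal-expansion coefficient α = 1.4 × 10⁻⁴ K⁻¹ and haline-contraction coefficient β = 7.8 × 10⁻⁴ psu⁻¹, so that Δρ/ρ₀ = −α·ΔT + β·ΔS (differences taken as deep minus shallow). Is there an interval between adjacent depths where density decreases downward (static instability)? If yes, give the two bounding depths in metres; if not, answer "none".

Evaluate Δρ/ρ₀ = −αΔT + βΔS across each adjacent pair:
  18–42 m: −αΔT+βΔS = −(1.4 × 10⁻⁴)(+6.9)+(7.8 × 10⁻⁴)(-0.02) = -9.8 × 10⁻⁴ → UNSTABLE
  42–168 m: −αΔT+βΔS = −(1.4 × 10⁻⁴)(-1.4)+(7.8 × 10⁻⁴)(+1.02) = 9.9 × 10⁻⁴ → stable
  168–208 m: −αΔT+βΔS = −(1.4 × 10⁻⁴)(-0.3)+(7.8 × 10⁻⁴)(+0.20) = 2.0 × 10⁻⁴ → stable
The 18–42 m interval has Δρ < 0: lighter water underlies denser water.

18–42 m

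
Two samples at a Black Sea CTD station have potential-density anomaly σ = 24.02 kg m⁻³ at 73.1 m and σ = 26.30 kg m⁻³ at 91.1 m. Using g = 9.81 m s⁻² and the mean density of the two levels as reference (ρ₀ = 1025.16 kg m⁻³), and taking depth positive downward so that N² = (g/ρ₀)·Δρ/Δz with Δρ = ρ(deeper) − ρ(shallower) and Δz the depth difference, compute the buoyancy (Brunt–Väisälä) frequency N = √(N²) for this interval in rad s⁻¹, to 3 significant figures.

Δρ = 1026.30 − 1024.02 = 2.28 kg m⁻³ over Δz = 91.1 − 73.1 = 18 m.
N² = (9.81/1025.16) × (2.28/18) = 1.2121 × 10⁻³ s⁻².
N = √(1.2121 × 10⁻³) = 0.034815 rad s⁻¹ ≈ 0.0348 rad s⁻¹.

0.0348 rad s⁻¹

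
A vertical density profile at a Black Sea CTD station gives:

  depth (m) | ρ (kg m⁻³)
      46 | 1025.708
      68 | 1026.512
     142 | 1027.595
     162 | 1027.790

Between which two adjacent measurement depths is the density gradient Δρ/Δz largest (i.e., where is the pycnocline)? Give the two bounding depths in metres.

Compute the density gradient over each adjacent pair:
  46–68 m: Δρ/Δz = 0.804/22 = 0.037 kg m⁻⁴
  68–142 m: Δρ/Δz = 1.083/74 = 0.015 kg m⁻⁴
  142–162 m: Δρ/Δz = 0.195/20 = 9.7 × 10⁻³ kg m⁻⁴
The largest gradient is in the 46–68 m interval — the pycnocline.

46–68 m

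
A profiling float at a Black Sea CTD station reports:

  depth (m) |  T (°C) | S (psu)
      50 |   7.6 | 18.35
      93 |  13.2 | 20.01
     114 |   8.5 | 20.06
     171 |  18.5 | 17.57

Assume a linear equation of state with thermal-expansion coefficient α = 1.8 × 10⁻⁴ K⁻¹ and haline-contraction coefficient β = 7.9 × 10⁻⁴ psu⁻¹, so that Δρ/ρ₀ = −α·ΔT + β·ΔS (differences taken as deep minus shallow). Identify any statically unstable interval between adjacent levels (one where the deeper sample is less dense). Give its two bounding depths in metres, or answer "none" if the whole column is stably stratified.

Evaluate Δρ/ρ₀ = −αΔT + βΔS across each adjacent pair:
  50–93 m: −αΔT+βΔS = −(1.8 × 10⁻⁴)(+5.6)+(7.9 × 10⁻⁴)(+1.66) = 3.0 × 10⁻⁴ → stable
  93–114 m: −αΔT+βΔS = −(1.8 × 10⁻⁴)(-4.7)+(7.9 × 10⁻⁴)(+0.05) = 8.9 × 10⁻⁴ → stable
  114–171 m: −αΔT+βΔS = −(1.8 × 10⁻⁴)(+10.0)+(7.9 × 10⁻⁴)(-2.49) = -3.8 × 10⁻³ → UNSTABLE
The 114–171 m interval has Δρ < 0: lighter water underlies denser water.

114–171 m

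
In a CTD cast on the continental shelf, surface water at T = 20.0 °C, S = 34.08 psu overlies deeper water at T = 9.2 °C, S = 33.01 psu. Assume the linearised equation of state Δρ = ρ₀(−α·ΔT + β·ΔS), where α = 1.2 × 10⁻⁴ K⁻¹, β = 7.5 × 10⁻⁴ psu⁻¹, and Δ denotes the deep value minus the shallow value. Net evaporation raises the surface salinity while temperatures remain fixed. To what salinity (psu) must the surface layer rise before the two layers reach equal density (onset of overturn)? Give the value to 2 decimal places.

34.74 psu

Neutral buoyancy requires −α(T_deep − T_surf) + β(S_deep − S_surf′) = 0.
S_surf′ = S_deep − (α/β)·ΔT = 33.01 − (1.2 × 10⁻⁴/7.5 × 10⁻⁴)·(-10.8) = 34.7380 psu.
Increase required: 34.7380 − 34.08 = 0.6580 psu.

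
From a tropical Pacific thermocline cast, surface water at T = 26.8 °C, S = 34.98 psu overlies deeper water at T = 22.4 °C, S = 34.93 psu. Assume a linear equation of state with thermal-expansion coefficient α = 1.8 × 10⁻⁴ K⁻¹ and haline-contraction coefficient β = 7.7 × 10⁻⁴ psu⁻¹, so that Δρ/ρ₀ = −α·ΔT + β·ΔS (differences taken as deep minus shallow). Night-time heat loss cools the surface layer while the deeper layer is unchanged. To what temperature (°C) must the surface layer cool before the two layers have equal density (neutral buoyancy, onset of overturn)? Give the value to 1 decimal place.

22.6 °C

Neutral buoyancy requires Δρ = 0, i.e. −α(T_deep − T_surf′) + β(S_deep − S_surf) = 0.
T_surf′ = T_deep − (β/α)·ΔS = 22.4 − (7.7 × 10⁻⁴/1.8 × 10⁻⁴)·(-0.05) = 22.614 °C.
Cooling required: 26.8 − (22.614) = 4.186 °C.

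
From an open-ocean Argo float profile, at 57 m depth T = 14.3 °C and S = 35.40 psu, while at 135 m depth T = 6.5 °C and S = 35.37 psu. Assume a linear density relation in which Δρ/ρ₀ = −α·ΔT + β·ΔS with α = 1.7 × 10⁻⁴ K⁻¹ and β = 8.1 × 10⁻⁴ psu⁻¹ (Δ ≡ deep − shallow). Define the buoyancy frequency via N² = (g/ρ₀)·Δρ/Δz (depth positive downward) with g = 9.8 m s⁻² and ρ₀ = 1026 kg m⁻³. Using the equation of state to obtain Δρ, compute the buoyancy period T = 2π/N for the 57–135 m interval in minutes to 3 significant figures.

8.19 min

ΔT = -7.8 K, ΔS = -0.03 psu (deep − shallow).
Δρ/ρ₀ = −αΔT + βΔS = 1.326 × 10⁻³ − 2.43 × 10⁻⁵ = 1.3017 × 10⁻³, so Δρ ≈ 1.336 kg m⁻³.
N² = (g/ρ₀)·Δρ/Δz = g·(Δρ/ρ₀)/Δz = 9.8 × 1.3017 × 10⁻³ / 78 = 1.6355 × 10⁻⁴ s⁻².
N = √(1.6355 × 10⁻⁴) = 0.012789 rad s⁻¹ → T = 2π/N = 491.30 s = 8.1883 min ≈ 8.19 min.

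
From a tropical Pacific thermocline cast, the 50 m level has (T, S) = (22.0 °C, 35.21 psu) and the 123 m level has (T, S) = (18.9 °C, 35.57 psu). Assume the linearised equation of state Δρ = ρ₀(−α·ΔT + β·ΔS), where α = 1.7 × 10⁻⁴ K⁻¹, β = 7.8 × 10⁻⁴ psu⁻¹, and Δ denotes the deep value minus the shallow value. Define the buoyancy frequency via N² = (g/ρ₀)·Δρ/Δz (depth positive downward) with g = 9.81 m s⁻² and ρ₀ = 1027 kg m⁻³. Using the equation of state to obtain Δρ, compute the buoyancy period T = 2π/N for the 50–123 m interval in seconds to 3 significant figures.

ΔT = -3.1 K, ΔS = +0.36 psu (deep − shallow).
Δρ/ρ₀ = −αΔT + βΔS = 5.27 × 10⁻⁴ + 2.808 × 10⁻⁴ = 8.078 × 10⁻⁴, so Δρ ≈ 0.8296 kg m⁻³.
N² = (g/ρ₀)·Δρ/Δz = g·(Δρ/ρ₀)/Δz = 9.81 × 8.078 × 10⁻⁴ / 73 = 1.0856 × 10⁻⁴ s⁻².
N = √(1.0856 × 10⁻⁴) = 0.010419 rad s⁻¹ → T = 2π/N = 603.05 s ≈ 603 s.

603 s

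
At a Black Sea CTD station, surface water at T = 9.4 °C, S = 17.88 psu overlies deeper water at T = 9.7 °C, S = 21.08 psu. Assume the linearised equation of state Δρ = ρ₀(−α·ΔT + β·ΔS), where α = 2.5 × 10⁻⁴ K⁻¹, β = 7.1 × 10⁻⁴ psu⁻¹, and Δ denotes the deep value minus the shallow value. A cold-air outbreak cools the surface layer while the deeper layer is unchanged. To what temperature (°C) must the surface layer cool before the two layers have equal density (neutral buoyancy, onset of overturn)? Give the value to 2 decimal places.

Neutral buoyancy requires Δρ = 0, i.e. −α(T_deep − T_surf′) + β(S_deep − S_surf) = 0.
T_surf′ = T_deep − (β/α)·ΔS = 9.7 − (7.1 × 10⁻⁴/2.5 × 10⁻⁴)·(+3.20) = 0.6120 °C.
Cooling required: 9.4 − (0.6120) = 8.7880 °C.

0.61 °C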